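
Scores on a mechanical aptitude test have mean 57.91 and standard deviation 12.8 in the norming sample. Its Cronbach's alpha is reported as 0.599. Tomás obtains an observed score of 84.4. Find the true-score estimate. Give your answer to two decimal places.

73.78

T̂ = ρX + (1 − ρ)μ
  = 0.599 × 84.4 + 0.401 × 57.91
  = 50.5556 + 23.22191
  = 73.778
  ≈ 73.78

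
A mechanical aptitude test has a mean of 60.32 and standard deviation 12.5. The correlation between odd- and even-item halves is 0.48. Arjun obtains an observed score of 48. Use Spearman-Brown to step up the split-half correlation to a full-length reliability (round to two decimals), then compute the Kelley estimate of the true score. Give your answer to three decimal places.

Spearman-Brown: ρ = 2r/(1 + r) = 2(0.48)/(1 + 0.48) = 0.960/1.48 = 0.6486 → 0.65
T̂ = ρX + (1 − ρ)μ
  = 0.65 × 48 + 0.35 × 60.32
  = 31.20 + 21.1120
  = 52.3120
  ≈ 52.312

52.312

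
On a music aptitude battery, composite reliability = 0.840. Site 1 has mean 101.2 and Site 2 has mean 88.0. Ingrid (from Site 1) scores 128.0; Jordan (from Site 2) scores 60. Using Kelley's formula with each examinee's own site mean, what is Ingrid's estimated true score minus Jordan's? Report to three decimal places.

59.232

T̂_Ingrid = 0.840(128.0) + 0.160(101.2) = 123.71200
T̂_Jordan = 0.840(60) + 0.160(88.0) = 64.48000
Difference = 123.71200 − 64.48000 = 59.23200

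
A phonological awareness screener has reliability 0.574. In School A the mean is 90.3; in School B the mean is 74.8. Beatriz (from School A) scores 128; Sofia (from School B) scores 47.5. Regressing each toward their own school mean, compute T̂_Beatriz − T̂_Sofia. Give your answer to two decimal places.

52.81

T̂_Beatriz = 0.574(128) + 0.426(90.3) = 111.9398
T̂_Sofia = 0.574(47.5) + 0.426(74.8) = 59.1298
Difference = 111.9398 − 59.1298 = 52.8100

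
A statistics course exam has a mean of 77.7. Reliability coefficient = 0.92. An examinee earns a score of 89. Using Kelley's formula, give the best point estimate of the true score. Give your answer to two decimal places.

T̂ = 0.92(89) + 0.08(77.7) = 81.88 + 6.216 = 88.096 → 88.10

88.10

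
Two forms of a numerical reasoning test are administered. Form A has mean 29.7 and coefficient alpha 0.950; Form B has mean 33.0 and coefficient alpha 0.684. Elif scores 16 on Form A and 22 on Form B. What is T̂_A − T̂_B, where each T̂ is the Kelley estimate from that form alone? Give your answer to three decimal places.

T̂_A = 0.950(16) + 0.050(29.7) = 16.68500
T̂_B = 0.684(22) + 0.316(33.0) = 25.47600
T̂_A − T̂_B = -8.79100

-8.791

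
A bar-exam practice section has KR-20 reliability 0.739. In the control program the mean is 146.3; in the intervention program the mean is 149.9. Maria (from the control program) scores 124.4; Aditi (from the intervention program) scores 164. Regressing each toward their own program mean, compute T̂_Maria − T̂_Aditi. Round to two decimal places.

-30.20

T̂_Maria = 0.739(124.4) + 0.261(146.3) = 130.1159
T̂_Aditi = 0.739(164) + 0.261(149.9) = 160.3199
Difference = 130.1159 − 160.3199 = -30.2040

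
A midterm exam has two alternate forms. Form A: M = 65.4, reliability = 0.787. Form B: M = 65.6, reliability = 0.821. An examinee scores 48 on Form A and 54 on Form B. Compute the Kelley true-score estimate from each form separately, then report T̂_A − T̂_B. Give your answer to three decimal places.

T̂_A = 0.787(48) + 0.213(65.4) = 51.70620
T̂_B = 0.821(54) + 0.179(65.6) = 56.07640
T̂_A − T̂_B = -4.37020

-4.370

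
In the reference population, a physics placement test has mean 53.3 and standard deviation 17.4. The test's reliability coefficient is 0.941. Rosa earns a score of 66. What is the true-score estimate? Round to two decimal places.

T̂ = 0.941(66) + 0.059(53.3) = 62.106 + 3.1447 = 65.251 → 65.25

65.25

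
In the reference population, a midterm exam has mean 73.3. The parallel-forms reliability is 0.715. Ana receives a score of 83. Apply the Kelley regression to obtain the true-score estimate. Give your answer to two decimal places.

Kelley's formula gives T̂ = 0.715·83 + 0.285·73.3 = 59.345 + 20.8905 = 80.236.

80.24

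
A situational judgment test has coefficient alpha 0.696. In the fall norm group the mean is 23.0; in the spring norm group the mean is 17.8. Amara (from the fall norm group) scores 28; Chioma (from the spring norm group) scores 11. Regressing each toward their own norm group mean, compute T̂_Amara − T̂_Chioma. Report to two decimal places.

13.41

T̂_Amara = 0.696(28) + 0.304(23.0) = 26.4800
T̂_Chioma = 0.696(11) + 0.304(17.8) = 13.0672
Difference = 26.4800 − 13.0672 = 13.4128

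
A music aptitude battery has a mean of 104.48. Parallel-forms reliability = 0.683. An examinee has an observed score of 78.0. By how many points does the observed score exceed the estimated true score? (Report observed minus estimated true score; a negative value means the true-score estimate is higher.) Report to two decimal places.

T̂ = ρX + (1 − ρ)μ
  = 0.683 × 78.0 + 0.317 × 104.48
  = 53.2740 + 33.12016
  = 86.3942
  ≈ 86.394
X − T̂ = 78.0 − 86.394 = -8.394 → -8.39

-8.39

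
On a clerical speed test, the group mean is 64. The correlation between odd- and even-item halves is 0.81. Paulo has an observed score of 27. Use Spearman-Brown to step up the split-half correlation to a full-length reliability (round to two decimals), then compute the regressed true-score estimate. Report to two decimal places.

30.70

Spearman-Brown: ρ = 2r/(1 + r) = 2(0.81)/(1 + 0.81) = 1.620/1.81 = 0.8950 → 0.90
Kelley's formula gives T̂ = 0.90·27 + 0.10·64 = 24.30 + 6.40 = 30.700.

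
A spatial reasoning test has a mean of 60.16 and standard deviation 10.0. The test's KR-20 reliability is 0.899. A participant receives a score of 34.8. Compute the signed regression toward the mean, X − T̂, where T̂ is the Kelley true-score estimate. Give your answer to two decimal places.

-2.56

T̂ = ρX + (1 − ρ)μ
  = 0.899 × 34.8 + 0.101 × 60.16
  = 31.2852 + 6.07616
  = 37.3614
  ≈ 37.361
X − T̂ = 34.8 − 37.361 = -2.561 → -2.56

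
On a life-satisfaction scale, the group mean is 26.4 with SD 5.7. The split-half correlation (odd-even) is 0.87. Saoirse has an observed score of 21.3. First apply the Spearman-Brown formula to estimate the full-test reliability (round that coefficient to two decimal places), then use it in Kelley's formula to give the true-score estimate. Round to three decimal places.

21.657

Spearman-Brown: ρ = 2r/(1 + r) = 2(0.87)/(1 + 0.87) = 1.740/1.87 = 0.9305 → 0.93
T̂ = 0.93(21.3) + 0.07(26.4) = 19.809 + 1.848 = 21.6570 → 21.657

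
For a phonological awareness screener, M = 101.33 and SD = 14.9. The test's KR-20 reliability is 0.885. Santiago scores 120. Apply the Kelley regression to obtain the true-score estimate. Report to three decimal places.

T̂ = ρX + (1 − ρ)μ
  = 0.885 × 120 + 0.115 × 101.33
  = 106.200 + 11.65295
  = 117.8530
  ≈ 117.853

117.853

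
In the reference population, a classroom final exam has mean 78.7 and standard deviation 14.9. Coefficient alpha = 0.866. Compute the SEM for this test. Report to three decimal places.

5.454

SEM = SD · √(1 − ρ) = 14.9 × √0.134 = 14.9 × 0.3661 = 5.4543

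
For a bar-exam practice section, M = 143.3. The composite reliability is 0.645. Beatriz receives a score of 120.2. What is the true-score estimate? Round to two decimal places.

Kelley's formula gives T̂ = 0.645·120.2 + 0.355·143.3 = 77.5290 + 50.8715 = 128.401.

128.40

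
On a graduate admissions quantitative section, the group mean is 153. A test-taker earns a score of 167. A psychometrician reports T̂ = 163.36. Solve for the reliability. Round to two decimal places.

0.74

T̂ = ρX + (1 − ρ)μ  ⇒  T̂ − μ = ρ(X − μ)
ρ = (T̂ − μ)/(X − μ) = (163.36 − 153) / (167 − 153) = 10.36 / 14.0 = 0.7400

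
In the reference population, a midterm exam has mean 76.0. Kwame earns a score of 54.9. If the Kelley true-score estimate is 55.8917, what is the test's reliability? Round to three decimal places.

0.953

T̂ = ρX + (1 − ρ)μ  ⇒  T̂ − μ = ρ(X − μ)
ρ = (T̂ − μ)/(X − μ) = (55.8917 − 76.0) / (54.9 − 76.0) = -20.1083 / -21.1 = 0.95300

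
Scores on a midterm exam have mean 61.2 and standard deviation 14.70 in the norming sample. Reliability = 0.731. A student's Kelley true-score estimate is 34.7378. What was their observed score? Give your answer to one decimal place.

25.0

T̂ = ρX + (1 − ρ)μ  ⇒  X = (T̂ − (1 − ρ)μ) / ρ
X = (34.7378 − 0.269 × 61.2) / 0.731 = (34.7378 − 16.4628) / 0.731 = 18.2750 / 0.731 = 25.000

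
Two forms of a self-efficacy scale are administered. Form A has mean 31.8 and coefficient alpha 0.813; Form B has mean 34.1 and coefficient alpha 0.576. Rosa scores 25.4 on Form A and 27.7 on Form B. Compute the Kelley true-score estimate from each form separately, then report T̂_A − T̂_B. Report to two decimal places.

T̂_A = 0.813(25.4) + 0.187(31.8) = 26.5968
T̂_B = 0.576(27.7) + 0.424(34.1) = 30.4136
T̂_A − T̂_B = -3.8168

-3.82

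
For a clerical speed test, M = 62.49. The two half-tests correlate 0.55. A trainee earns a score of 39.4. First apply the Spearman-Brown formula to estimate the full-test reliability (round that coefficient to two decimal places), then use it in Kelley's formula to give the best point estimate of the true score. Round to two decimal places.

Spearman-Brown: ρ = 2r/(1 + r) = 2(0.55)/(1 + 0.55) = 1.100/1.55 = 0.7097 → 0.71
T̂ = 0.71(39.4) + 0.29(62.49) = 27.974 + 18.1221 = 46.096 → 46.10

46.10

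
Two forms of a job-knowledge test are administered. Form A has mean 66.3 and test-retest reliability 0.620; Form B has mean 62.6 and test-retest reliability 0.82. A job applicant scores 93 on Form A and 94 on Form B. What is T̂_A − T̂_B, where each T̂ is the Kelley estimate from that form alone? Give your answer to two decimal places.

T̂_A = 0.620(93) + 0.380(66.3) = 82.8540
T̂_B = 0.82(94) + 0.18(62.6) = 88.3480
T̂_A − T̂_B = -5.4940

-5.49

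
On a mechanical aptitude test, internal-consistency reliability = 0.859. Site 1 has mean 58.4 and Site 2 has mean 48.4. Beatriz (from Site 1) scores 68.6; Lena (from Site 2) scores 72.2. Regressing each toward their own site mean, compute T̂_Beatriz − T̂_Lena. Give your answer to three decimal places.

T̂_Beatriz = 0.859(68.6) + 0.141(58.4) = 67.16180
T̂_Lena = 0.859(72.2) + 0.141(48.4) = 68.84420
Difference = 67.16180 − 68.84420 = -1.68240

-1.682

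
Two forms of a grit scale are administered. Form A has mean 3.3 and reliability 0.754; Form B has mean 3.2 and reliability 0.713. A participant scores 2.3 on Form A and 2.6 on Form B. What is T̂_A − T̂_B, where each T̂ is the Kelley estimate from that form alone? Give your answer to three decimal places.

-0.226

T̂_A = 0.754(2.3) + 0.246(3.3) = 2.54600
T̂_B = 0.713(2.6) + 0.287(3.2) = 2.77220
T̂_A − T̂_B = -0.22620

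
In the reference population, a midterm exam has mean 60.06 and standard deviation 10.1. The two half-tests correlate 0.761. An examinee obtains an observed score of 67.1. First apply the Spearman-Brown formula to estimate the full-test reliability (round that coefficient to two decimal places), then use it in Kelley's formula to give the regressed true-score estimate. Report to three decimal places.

66.114

Spearman-Brown: ρ = 2r/(1 + r) = 2(0.761)/(1 + 0.761) = 1.5220/1.761 = 0.8643 → 0.86
Weight the observed score by reliability and the mean by (1 − reliability): T̂ = 0.86·67.1 + 0.14·60.06 = 57.706 + 8.4084 = 66.1144.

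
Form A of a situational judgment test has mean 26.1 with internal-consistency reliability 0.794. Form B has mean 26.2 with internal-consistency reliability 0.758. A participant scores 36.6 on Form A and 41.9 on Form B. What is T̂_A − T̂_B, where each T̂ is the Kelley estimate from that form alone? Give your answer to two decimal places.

-3.66

T̂_A = 0.794(36.6) + 0.206(26.1) = 34.4370
T̂_B = 0.758(41.9) + 0.242(26.2) = 38.1006
T̂_A − T̂_B = -3.6636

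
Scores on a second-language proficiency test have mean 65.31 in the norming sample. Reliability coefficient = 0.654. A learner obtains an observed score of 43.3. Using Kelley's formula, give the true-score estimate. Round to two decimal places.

50.92

Kelley's formula gives T̂ = 0.654·43.3 + 0.346·65.31 = 28.3182 + 22.59726 = 50.915.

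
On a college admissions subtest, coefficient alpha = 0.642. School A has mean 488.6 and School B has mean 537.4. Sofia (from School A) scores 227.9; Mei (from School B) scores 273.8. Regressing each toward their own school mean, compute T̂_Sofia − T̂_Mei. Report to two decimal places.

-46.94

T̂_Sofia = 0.642(227.9) + 0.358(488.6) = 321.2306
T̂_Mei = 0.642(273.8) + 0.358(537.4) = 368.1688
Difference = 321.2306 − 368.1688 = -46.9382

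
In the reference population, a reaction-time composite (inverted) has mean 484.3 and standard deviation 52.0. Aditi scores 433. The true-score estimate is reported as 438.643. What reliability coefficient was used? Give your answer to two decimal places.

0.89

T̂ = ρX + (1 − ρ)μ  ⇒  T̂ − μ = ρ(X − μ)
ρ = (T̂ − μ)/(X − μ) = (438.643 − 484.3) / (433 − 484.3) = -45.657 / -51.3 = 0.8900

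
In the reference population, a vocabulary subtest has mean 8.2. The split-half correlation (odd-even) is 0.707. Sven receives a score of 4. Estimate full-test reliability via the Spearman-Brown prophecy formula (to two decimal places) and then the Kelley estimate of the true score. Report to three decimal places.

4.714

Spearman-Brown: ρ = 2r/(1 + r) = 2(0.707)/(1 + 0.707) = 1.4140/1.707 = 0.8284 → 0.83
Regress the observed score toward the mean by the unreliability: T̂ = 0.83·4 + 0.17·8.2 = 3.32 + 1.394 = 4.7140.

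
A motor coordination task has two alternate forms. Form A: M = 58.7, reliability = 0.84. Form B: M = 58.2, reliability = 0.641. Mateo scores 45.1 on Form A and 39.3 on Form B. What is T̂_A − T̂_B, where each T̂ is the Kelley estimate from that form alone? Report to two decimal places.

1.19

T̂_A = 0.84(45.1) + 0.16(58.7) = 47.2760
T̂_B = 0.641(39.3) + 0.359(58.2) = 46.0851
T̂_A − T̂_B = 1.1909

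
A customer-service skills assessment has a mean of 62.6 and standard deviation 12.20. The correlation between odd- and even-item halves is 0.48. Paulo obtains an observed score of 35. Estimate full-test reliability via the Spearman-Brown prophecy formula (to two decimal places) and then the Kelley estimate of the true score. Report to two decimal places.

44.66

Spearman-Brown: ρ = 2r/(1 + r) = 2(0.48)/(1 + 0.48) = 0.960/1.48 = 0.6486 → 0.65
T̂ = ρX + (1 − ρ)μ
  = 0.65 × 35 + 0.35 × 62.6
  = 22.75 + 21.910
  = 44.660
  ≈ 44.66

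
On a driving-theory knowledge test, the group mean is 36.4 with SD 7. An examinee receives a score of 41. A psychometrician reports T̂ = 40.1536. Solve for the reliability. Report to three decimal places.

0.816

T̂ = ρX + (1 − ρ)μ  ⇒  T̂ − μ = ρ(X − μ)
ρ = (T̂ − μ)/(X − μ) = (40.1536 − 36.4) / (41 − 36.4) = 3.7536 / 4.6 = 0.81600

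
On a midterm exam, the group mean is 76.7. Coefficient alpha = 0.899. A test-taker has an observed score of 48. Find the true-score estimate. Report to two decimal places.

T̂ = ρX + (1 − ρ)μ
  = 0.899 × 48 + 0.101 × 76.7
  = 43.152 + 7.7467
  = 50.899
  ≈ 50.90

50.90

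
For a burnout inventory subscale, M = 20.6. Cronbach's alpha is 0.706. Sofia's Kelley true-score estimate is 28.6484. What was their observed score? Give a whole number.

32

T̂ = ρX + (1 − ρ)μ  ⇒  X = (T̂ − (1 − ρ)μ) / ρ
X = (28.6484 − 0.294 × 20.6) / 0.706 = (28.6484 − 6.0564) / 0.706 = 22.5920 / 0.706 = 32.00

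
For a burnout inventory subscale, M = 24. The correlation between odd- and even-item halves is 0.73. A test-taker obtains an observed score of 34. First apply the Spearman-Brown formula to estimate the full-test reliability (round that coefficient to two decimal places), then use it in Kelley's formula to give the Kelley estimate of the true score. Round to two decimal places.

Spearman-Brown: ρ = 2r/(1 + r) = 2(0.73)/(1 + 0.73) = 1.460/1.73 = 0.8439 → 0.84
Kelley's formula gives T̂ = 0.84·34 + 0.16·24 = 28.56 + 3.84 = 32.400.

32.40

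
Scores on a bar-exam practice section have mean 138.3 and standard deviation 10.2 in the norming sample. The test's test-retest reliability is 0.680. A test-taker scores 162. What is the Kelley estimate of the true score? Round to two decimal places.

T̂ = ρX + (1 − ρ)μ
  = 0.680 × 162 + 0.320 × 138.3
  = 110.160 + 44.2560
  = 154.416
  ≈ 154.42

154.42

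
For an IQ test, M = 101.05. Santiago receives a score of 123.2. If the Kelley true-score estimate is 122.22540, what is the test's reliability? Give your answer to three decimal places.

0.956

T̂ = ρX + (1 − ρ)μ  ⇒  T̂ − μ = ρ(X − μ)
ρ = (T̂ − μ)/(X − μ) = (122.22540 − 101.05) / (123.2 − 101.05) = 21.17540 / 22.15 = 0.95600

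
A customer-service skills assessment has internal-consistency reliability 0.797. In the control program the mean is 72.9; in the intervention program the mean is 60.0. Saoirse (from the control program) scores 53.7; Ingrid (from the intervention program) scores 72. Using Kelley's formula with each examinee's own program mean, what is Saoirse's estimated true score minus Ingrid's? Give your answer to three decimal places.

T̂_Saoirse = 0.797(53.7) + 0.203(72.9) = 57.59760
T̂_Ingrid = 0.797(72) + 0.203(60.0) = 69.56400
Difference = 57.59760 − 69.56400 = -11.96640

-11.966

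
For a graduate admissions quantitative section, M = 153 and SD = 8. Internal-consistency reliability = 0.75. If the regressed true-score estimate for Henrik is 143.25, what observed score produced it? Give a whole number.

T̂ = ρX + (1 − ρ)μ  ⇒  X = (T̂ − (1 − ρ)μ) / ρ
X = (143.25 − 0.25 × 153) / 0.75 = (143.25 − 38.25) / 0.75 = 105.00 / 0.75 = 140.00

140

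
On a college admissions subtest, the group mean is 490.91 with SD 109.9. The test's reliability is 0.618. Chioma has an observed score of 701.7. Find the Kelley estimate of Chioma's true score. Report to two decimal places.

621.18

Regress the observed score toward the mean by the unreliability: T̂ = 0.618·701.7 + 0.382·490.91 = 433.6506 + 187.52762 = 621.178.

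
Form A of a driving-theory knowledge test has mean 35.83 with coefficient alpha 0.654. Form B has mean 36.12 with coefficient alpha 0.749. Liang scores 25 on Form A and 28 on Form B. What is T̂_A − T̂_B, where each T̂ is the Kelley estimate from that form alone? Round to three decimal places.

-1.291

T̂_A = 0.654(25) + 0.346(35.83) = 28.74718
T̂_B = 0.749(28) + 0.251(36.12) = 30.03812
T̂_A − T̂_B = -1.29094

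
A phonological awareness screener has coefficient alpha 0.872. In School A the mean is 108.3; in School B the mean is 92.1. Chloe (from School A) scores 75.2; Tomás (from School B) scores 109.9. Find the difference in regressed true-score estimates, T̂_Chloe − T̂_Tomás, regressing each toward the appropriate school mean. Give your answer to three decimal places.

T̂_Chloe = 0.872(75.2) + 0.128(108.3) = 79.43680
T̂_Tomás = 0.872(109.9) + 0.128(92.1) = 107.62160
Difference = 79.43680 − 107.62160 = -28.18480

-28.185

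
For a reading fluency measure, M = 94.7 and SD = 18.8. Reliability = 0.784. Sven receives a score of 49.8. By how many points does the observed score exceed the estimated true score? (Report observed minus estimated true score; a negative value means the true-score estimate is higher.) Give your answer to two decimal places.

-9.70

T̂ = ρX + (1 − ρ)μ
  = 0.784 × 49.8 + 0.216 × 94.7
  = 39.0432 + 20.4552
  = 59.4984
  ≈ 59.498
X − T̂ = 49.8 − 59.498 = -9.698 → -9.70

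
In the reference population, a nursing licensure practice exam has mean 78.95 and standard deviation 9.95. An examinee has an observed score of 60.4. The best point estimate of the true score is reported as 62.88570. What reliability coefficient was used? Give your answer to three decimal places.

T̂ = ρX + (1 − ρ)μ  ⇒  T̂ − μ = ρ(X − μ)
ρ = (T̂ − μ)/(X − μ) = (62.88570 − 78.95) / (60.4 − 78.95) = -16.06430 / -18.55 = 0.86600

0.866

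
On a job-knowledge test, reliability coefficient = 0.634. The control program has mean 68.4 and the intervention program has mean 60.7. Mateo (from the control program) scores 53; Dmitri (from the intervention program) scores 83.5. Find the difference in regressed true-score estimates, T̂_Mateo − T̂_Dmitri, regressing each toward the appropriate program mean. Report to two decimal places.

T̂_Mateo = 0.634(53) + 0.366(68.4) = 58.6364
T̂_Dmitri = 0.634(83.5) + 0.366(60.7) = 75.1552
Difference = 58.6364 − 75.1552 = -16.5188

-16.52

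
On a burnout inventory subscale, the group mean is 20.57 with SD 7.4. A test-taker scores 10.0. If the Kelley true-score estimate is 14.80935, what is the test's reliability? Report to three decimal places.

0.545

T̂ = ρX + (1 − ρ)μ  ⇒  T̂ − μ = ρ(X − μ)
ρ = (T̂ − μ)/(X − μ) = (14.80935 − 20.57) / (10.0 − 20.57) = -5.76065 / -10.57 = 0.54500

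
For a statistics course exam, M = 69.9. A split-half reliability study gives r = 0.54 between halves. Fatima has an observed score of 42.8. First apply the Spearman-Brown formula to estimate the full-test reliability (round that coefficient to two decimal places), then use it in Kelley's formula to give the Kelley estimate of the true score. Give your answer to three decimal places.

50.930

Spearman-Brown: ρ = 2r/(1 + r) = 2(0.54)/(1 + 0.54) = 1.080/1.54 = 0.7013 → 0.70
Kelley's formula gives T̂ = 0.70·42.8 + 0.30·69.9 = 29.960 + 20.970 = 50.9300.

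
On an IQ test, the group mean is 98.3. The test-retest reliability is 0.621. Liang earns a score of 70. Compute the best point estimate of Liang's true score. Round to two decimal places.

Kelley's formula gives T̂ = 0.621·70 + 0.379·98.3 = 43.470 + 37.2557 = 80.726.

80.73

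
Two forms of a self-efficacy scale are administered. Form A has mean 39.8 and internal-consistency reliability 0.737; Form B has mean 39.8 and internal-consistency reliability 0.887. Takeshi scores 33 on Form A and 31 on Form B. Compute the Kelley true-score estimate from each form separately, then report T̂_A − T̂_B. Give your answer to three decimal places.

T̂_A = 0.737(33) + 0.263(39.8) = 34.78840
T̂_B = 0.887(31) + 0.113(39.8) = 31.99440
T̂_A − T̂_B = 2.79400

2.794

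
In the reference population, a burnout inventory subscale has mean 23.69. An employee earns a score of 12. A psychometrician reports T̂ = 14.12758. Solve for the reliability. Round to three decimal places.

T̂ = ρX + (1 − ρ)μ  ⇒  T̂ − μ = ρ(X − μ)
ρ = (T̂ − μ)/(X − μ) = (14.12758 − 23.69) / (12 − 23.69) = -9.56242 / -11.69 = 0.81800

0.818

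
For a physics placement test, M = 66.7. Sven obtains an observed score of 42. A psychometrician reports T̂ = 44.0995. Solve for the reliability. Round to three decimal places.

0.915

T̂ = ρX + (1 − ρ)μ  ⇒  T̂ − μ = ρ(X − μ)
ρ = (T̂ − μ)/(X − μ) = (44.0995 − 66.7) / (42 − 66.7) = -22.6005 / -24.7 = 0.91500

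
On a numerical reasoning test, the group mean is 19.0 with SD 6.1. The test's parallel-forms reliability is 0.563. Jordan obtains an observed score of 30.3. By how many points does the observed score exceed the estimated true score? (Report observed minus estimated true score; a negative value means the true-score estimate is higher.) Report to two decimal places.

4.94

Regress the observed score toward the mean by the unreliability: T̂ = 0.563·30.3 + 0.437·19.0 = 17.0589 + 8.3030 = 25.3619.
X − T̂ = 30.3 − 25.362 = 4.938 → 4.94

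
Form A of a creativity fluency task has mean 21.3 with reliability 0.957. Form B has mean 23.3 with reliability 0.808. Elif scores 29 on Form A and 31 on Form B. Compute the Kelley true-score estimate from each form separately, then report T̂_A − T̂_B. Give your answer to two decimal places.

T̂_A = 0.957(29) + 0.043(21.3) = 28.6689
T̂_B = 0.808(31) + 0.192(23.3) = 29.5216
T̂_A − T̂_B = -0.8527

-0.85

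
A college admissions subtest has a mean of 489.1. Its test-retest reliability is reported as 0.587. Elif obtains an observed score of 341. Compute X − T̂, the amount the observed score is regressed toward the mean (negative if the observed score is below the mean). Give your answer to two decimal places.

-61.17

Weight the observed score by reliability and the mean by (1 − reliability): T̂ = 0.587·341 + 0.413·489.1 = 200.167 + 201.9983 = 402.1653.
X − T̂ = 341 − 402.165 = -61.165 → -61.17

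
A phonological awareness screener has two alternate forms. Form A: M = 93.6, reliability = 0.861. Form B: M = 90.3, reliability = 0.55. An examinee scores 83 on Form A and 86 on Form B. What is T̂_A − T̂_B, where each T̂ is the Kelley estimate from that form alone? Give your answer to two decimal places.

T̂_A = 0.861(83) + 0.139(93.6) = 84.4734
T̂_B = 0.55(86) + 0.45(90.3) = 87.9350
T̂_A − T̂_B = -3.4616

-3.46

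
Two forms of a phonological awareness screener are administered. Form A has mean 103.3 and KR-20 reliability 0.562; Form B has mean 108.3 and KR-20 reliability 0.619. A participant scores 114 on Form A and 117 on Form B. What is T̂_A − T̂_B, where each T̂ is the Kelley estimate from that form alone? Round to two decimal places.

-4.37

T̂_A = 0.562(114) + 0.438(103.3) = 109.3134
T̂_B = 0.619(117) + 0.381(108.3) = 113.6853
T̂_A − T̂_B = -4.3719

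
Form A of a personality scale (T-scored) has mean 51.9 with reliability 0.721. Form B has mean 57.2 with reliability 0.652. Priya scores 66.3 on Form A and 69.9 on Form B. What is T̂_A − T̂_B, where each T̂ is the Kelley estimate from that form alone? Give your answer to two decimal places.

T̂_A = 0.721(66.3) + 0.279(51.9) = 62.2824
T̂_B = 0.652(69.9) + 0.348(57.2) = 65.4804
T̂_A − T̂_B = -3.1980

-3.20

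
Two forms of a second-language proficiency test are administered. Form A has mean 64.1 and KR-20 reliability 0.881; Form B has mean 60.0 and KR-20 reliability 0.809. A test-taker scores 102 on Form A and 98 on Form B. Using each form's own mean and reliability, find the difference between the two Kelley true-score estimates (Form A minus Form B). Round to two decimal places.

6.75

T̂_A = 0.881(102) + 0.119(64.1) = 97.4899
T̂_B = 0.809(98) + 0.191(60.0) = 90.7420
T̂_A − T̂_B = 6.7479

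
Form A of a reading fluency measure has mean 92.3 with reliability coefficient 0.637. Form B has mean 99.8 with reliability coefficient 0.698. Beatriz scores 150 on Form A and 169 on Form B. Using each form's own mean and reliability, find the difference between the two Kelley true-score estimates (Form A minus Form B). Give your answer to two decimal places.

-19.05

T̂_A = 0.637(150) + 0.363(92.3) = 129.0549
T̂_B = 0.698(169) + 0.302(99.8) = 148.1016
T̂_A − T̂_B = -19.0467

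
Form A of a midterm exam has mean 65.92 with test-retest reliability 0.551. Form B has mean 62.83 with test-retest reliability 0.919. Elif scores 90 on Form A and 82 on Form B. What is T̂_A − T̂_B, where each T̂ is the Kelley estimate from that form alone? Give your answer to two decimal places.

-1.26

T̂_A = 0.551(90) + 0.449(65.92) = 79.1881
T̂_B = 0.919(82) + 0.081(62.83) = 80.4472
T̂_A − T̂_B = -1.2592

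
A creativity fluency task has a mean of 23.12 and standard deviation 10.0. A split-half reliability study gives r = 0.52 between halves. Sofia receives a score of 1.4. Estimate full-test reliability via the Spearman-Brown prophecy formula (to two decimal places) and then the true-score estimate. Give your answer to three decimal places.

Spearman-Brown: ρ = 2r/(1 + r) = 2(0.52)/(1 + 0.52) = 1.040/1.52 = 0.6842 → 0.68
Kelley's formula gives T̂ = 0.68·1.4 + 0.32·23.12 = 0.952 + 7.3984 = 8.3504.

8.350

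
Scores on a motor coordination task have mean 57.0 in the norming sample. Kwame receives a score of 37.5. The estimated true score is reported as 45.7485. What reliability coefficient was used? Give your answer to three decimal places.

T̂ = ρX + (1 − ρ)μ  ⇒  T̂ − μ = ρ(X − μ)
ρ = (T̂ − μ)/(X − μ) = (45.7485 − 57.0) / (37.5 − 57.0) = -11.2515 / -19.5 = 0.57700

0.577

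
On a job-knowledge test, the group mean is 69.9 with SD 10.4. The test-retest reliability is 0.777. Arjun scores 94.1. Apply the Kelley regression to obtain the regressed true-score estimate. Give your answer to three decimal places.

88.703

T̂ = 0.777(94.1) + 0.223(69.9) = 73.1157 + 15.5877 = 88.7034 → 88.703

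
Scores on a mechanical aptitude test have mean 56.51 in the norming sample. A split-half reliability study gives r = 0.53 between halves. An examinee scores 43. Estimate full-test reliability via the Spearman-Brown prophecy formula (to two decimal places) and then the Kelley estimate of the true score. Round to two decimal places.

Spearman-Brown: ρ = 2r/(1 + r) = 2(0.53)/(1 + 0.53) = 1.060/1.53 = 0.6928 → 0.69
T̂ = 0.69(43) + 0.31(56.51) = 29.67 + 17.5181 = 47.188 → 47.19

47.19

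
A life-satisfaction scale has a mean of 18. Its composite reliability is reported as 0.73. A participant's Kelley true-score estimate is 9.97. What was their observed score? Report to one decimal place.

7.0

T̂ = ρX + (1 − ρ)μ  ⇒  X = (T̂ − (1 − ρ)μ) / ρ
X = (9.97 − 0.27 × 18) / 0.73 = (9.97 − 4.86) / 0.73 = 5.11 / 0.73 = 7.000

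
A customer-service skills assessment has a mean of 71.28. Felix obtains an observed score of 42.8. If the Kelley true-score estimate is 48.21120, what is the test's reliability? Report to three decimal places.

T̂ = ρX + (1 − ρ)μ  ⇒  T̂ − μ = ρ(X − μ)
ρ = (T̂ − μ)/(X − μ) = (48.21120 − 71.28) / (42.8 − 71.28) = -23.06880 / -28.48 = 0.81000

0.810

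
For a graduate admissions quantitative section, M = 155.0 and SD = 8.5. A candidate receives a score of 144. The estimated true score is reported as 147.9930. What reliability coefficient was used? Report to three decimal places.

T̂ = ρX + (1 − ρ)μ  ⇒  T̂ − μ = ρ(X − μ)
ρ = (T̂ − μ)/(X − μ) = (147.9930 − 155.0) / (144 − 155.0) = -7.0070 / -11.0 = 0.63700

0.637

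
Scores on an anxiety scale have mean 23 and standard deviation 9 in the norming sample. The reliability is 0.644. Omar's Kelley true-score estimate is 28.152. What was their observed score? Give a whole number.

31

T̂ = ρX + (1 − ρ)μ  ⇒  X = (T̂ − (1 − ρ)μ) / ρ
X = (28.152 − 0.356 × 23) / 0.644 = (28.152 − 8.188) / 0.644 = 19.964 / 0.644 = 31.00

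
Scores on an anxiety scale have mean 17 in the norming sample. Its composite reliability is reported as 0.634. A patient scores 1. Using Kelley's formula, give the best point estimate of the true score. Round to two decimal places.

6.86

T̂ = 0.634(1) + 0.366(17) = 0.634 + 6.222 = 6.856 → 6.86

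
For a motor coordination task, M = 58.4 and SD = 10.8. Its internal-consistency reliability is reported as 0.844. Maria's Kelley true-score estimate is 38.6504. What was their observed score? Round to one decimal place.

T̂ = ρX + (1 − ρ)μ  ⇒  X = (T̂ − (1 − ρ)μ) / ρ
X = (38.6504 − 0.156 × 58.4) / 0.844 = (38.6504 − 9.1104) / 0.844 = 29.5400 / 0.844 = 35.000

35.0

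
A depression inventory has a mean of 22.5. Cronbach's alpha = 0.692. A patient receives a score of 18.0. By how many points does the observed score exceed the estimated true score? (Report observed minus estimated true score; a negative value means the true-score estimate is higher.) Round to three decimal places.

-1.386

Regress the observed score toward the mean by the unreliability: T̂ = 0.692·18.0 + 0.308·22.5 = 12.4560 + 6.9300 = 19.38600.
X − T̂ = 18.0 − 19.3860 = -1.3860 → -1.386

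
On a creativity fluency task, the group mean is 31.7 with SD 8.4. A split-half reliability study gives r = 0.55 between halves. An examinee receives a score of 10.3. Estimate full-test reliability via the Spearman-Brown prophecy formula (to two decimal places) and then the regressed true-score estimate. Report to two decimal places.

Spearman-Brown: ρ = 2r/(1 + r) = 2(0.55)/(1 + 0.55) = 1.100/1.55 = 0.7097 → 0.71
Kelley's formula gives T̂ = 0.71·10.3 + 0.29·31.7 = 7.313 + 9.193 = 16.506.

16.51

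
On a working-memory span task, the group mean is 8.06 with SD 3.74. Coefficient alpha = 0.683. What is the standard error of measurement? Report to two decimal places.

2.11

SEM = SD · √(1 − ρ) = 3.74 × √0.317 = 3.74 × 0.5630 = 2.106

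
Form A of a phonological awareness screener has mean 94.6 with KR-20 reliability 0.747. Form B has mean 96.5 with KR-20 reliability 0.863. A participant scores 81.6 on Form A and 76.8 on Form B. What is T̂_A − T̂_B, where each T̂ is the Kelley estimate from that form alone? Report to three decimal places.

5.390

T̂_A = 0.747(81.6) + 0.253(94.6) = 84.88900
T̂_B = 0.863(76.8) + 0.137(96.5) = 79.49890
T̂_A − T̂_B = 5.39010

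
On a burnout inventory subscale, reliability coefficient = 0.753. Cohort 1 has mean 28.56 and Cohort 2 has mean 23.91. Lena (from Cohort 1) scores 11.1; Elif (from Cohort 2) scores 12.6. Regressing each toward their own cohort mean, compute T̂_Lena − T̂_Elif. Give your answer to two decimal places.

T̂_Lena = 0.753(11.1) + 0.247(28.56) = 15.4126
T̂_Elif = 0.753(12.6) + 0.247(23.91) = 15.3936
Difference = 15.4126 − 15.3936 = 0.0191

0.02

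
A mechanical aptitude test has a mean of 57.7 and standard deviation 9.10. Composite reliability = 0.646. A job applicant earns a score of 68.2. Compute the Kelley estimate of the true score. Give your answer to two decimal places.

64.48

Weight the observed score by reliability and the mean by (1 − reliability): T̂ = 0.646·68.2 + 0.354·57.7 = 44.0572 + 20.4258 = 64.483.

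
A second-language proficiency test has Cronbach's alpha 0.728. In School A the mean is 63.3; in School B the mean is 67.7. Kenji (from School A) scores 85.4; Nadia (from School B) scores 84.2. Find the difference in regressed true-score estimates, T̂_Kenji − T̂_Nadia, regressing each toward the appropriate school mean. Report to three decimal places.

T̂_Kenji = 0.728(85.4) + 0.272(63.3) = 79.38880
T̂_Nadia = 0.728(84.2) + 0.272(67.7) = 79.71200
Difference = 79.38880 − 79.71200 = -0.32320

-0.323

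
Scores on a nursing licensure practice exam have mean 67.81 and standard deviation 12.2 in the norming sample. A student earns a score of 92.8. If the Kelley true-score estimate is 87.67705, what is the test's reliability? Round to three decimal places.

0.795

T̂ = ρX + (1 − ρ)μ  ⇒  T̂ − μ = ρ(X − μ)
ρ = (T̂ − μ)/(X − μ) = (87.67705 − 67.81) / (92.8 − 67.81) = 19.86705 / 24.99 = 0.79500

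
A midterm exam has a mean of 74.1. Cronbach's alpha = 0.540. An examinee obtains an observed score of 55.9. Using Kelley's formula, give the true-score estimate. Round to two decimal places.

Kelley's formula gives T̂ = 0.540·55.9 + 0.460·74.1 = 30.1860 + 34.0860 = 64.272.

64.27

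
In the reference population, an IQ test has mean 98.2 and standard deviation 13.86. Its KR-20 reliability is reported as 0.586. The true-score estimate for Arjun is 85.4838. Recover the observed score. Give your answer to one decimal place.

T̂ = ρX + (1 − ρ)μ  ⇒  X = (T̂ − (1 − ρ)μ) / ρ
X = (85.4838 − 0.414 × 98.2) / 0.586 = (85.4838 − 40.6548) / 0.586 = 44.8290 / 0.586 = 76.500

76.5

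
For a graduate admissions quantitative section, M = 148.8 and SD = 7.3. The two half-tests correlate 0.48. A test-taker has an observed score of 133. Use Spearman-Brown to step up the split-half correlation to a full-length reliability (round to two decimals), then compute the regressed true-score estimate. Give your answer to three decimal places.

138.530

Spearman-Brown: ρ = 2r/(1 + r) = 2(0.48)/(1 + 0.48) = 0.960/1.48 = 0.6486 → 0.65
T̂ = 0.65(133) + 0.35(148.8) = 86.45 + 52.080 = 138.5300 → 138.530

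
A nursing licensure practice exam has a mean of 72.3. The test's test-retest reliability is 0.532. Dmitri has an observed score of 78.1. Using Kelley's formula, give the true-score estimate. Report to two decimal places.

T̂ = ρX + (1 − ρ)μ
  = 0.532 × 78.1 + 0.468 × 72.3
  = 41.5492 + 33.8364
  = 75.386
  ≈ 75.39

75.39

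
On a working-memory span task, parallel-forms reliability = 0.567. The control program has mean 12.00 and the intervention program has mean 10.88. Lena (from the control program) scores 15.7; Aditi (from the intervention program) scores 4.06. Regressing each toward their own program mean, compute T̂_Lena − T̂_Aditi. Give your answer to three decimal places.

T̂_Lena = 0.567(15.7) + 0.433(12.00) = 14.09790
T̂_Aditi = 0.567(4.06) + 0.433(10.88) = 7.01306
Difference = 14.09790 − 7.01306 = 7.08484

7.085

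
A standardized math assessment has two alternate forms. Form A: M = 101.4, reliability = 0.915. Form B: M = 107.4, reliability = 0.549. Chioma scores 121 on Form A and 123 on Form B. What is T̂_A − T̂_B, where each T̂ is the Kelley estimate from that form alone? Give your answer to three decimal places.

3.370

T̂_A = 0.915(121) + 0.085(101.4) = 119.33400
T̂_B = 0.549(123) + 0.451(107.4) = 115.96440
T̂_A − T̂_B = 3.36960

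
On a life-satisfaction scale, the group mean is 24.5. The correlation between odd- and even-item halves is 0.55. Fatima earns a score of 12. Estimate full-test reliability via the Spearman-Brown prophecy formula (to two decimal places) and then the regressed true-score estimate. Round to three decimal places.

Spearman-Brown: ρ = 2r/(1 + r) = 2(0.55)/(1 + 0.55) = 1.100/1.55 = 0.7097 → 0.71
T̂ = ρX + (1 − ρ)μ
  = 0.71 × 12 + 0.29 × 24.5
  = 8.52 + 7.105
  = 15.6250
  ≈ 15.625

15.625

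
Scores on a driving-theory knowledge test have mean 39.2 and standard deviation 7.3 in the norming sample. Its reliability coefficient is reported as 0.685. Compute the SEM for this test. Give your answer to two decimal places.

4.10

SEM = SD · √(1 − ρ) = 7.3 × √0.315 = 7.3 × 0.5612 = 4.097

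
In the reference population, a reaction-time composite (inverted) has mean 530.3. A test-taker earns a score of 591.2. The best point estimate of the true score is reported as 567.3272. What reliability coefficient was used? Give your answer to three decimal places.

0.608

T̂ = ρX + (1 − ρ)μ  ⇒  T̂ − μ = ρ(X − μ)
ρ = (T̂ − μ)/(X − μ) = (567.3272 − 530.3) / (591.2 − 530.3) = 37.0272 / 60.9 = 0.60800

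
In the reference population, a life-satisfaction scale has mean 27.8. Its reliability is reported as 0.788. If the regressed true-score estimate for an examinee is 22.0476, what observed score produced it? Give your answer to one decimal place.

T̂ = ρX + (1 − ρ)μ  ⇒  X = (T̂ − (1 − ρ)μ) / ρ
X = (22.0476 − 0.212 × 27.8) / 0.788 = (22.0476 − 5.8936) / 0.788 = 16.1540 / 0.788 = 20.500

20.5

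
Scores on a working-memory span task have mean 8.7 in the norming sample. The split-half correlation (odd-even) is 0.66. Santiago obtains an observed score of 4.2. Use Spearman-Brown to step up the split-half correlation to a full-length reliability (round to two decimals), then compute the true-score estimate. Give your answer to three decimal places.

5.100

Spearman-Brown: ρ = 2r/(1 + r) = 2(0.66)/(1 + 0.66) = 1.320/1.66 = 0.7952 → 0.80
Kelley's formula gives T̂ = 0.80·4.2 + 0.20·8.7 = 3.360 + 1.740 = 5.1000.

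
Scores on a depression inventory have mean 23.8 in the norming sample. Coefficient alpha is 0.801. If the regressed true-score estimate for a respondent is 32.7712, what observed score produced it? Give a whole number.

T̂ = ρX + (1 − ρ)μ  ⇒  X = (T̂ − (1 − ρ)μ) / ρ
X = (32.7712 − 0.199 × 23.8) / 0.801 = (32.7712 − 4.7362) / 0.801 = 28.0350 / 0.801 = 35.00

35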